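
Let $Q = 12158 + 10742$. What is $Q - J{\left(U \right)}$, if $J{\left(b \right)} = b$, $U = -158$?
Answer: $23058$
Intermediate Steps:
$Q = 22900$
$Q - J{\left(U \right)} = 22900 - -158 = 22900 + 158 = 23058$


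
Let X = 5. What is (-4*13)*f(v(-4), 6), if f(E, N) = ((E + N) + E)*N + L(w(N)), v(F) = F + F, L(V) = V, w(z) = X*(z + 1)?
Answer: 1300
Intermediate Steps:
w(z) = 5 + 5*z (w(z) = 5*(z + 1) = 5*(1 + z) = 5 + 5*z)
v(F) = 2*F
f(E, N) = 5 + 5*N + N*(N + 2*E) (f(E, N) = ((E + N) + E)*N + (5 + 5*N) = (N + 2*E)*N + (5 + 5*N) = N*(N + 2*E) + (5 + 5*N) = 5 + 5*N + N*(N + 2*E))
(-4*13)*f(v(-4), 6) = (-4*13)*(5 + 6**2 + 5*6 + 2*(2*(-4))*6) = -52*(5 + 36 + 30 + 2*(-8)*6) = -52*(5 + 36 + 30 - 96) = -52*(-25) = 1300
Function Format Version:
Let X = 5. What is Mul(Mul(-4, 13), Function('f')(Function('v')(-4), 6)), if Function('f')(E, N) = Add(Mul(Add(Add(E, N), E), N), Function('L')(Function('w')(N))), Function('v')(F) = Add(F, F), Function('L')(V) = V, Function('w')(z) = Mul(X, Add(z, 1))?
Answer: 1300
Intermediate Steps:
Function('w')(z) = Add(5, Mul(5, z)) (Function('w')(z) = Mul(5, Add(z, 1)) = Mul(5, Add(1, z)) = Add(5, Mul(5, z)))
Function('v')(F) = Mul(2, F)
Function('f')(E, N) = Add(5, Mul(5, N), Mul(N, Add(N, Mul(2, E)))) (Function('f')(E, N) = Add(Mul(Add(Add(E, N), E), N), Add(5, Mul(5, N))) = Add(Mul(Add(N, Mul(2, E)), N), Add(5, Mul(5, N))) = Add(Mul(N, Add(N, Mul(2, E))), Add(5, Mul(5, N))) = Add(5, Mul(5, N), Mul(N, Add(N, Mul(2, E)))))
Mul(Mul(-4, 13), Function('f')(Function('v')(-4), 6)) = Mul(Mul(-4, 13), Add(5, Pow(6, 2), Mul(5, 6), Mul(2, Mul(2, -4), 6))) = Mul(-52, Add(5, 36, 30, Mul(2, -8, 6))) = Mul(-52, Add(5, 36, 30, -96)) = Mul(-52, -25) = 1300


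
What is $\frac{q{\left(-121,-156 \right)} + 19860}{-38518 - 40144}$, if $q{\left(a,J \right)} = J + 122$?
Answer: $- \frac{9913}{39331} \approx -0.25204$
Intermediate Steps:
$q{\left(a,J \right)} = 122 + J$
$\frac{q{\left(-121,-156 \right)} + 19860}{-38518 - 40144} = \frac{\left(122 - 156\right) + 19860}{-38518 - 40144} = \frac{-34 + 19860}{-78662} = 19826 \left(- \frac{1}{78662}\right) = - \frac{9913}{39331}$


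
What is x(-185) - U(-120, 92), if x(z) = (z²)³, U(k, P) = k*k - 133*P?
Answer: 40089475138461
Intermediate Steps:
U(k, P) = k² - 133*P
x(z) = z⁶
x(-185) - U(-120, 92) = (-185)⁶ - ((-120)² - 133*92) = 40089475140625 - (14400 - 12236) = 40089475140625 - 1*2164 = 40089475140625 - 2164 = 40089475138461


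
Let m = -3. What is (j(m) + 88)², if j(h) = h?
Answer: 7225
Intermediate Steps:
(j(m) + 88)² = (-3 + 88)² = 85² = 7225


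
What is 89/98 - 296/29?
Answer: -26427/2842 ≈ -9.2987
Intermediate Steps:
89/98 - 296/29 = -26427/2842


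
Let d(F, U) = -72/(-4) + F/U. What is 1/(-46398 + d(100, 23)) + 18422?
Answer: 19649642057/1066640 ≈ 18422.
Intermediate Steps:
d(F, U) = 18 + F/U (d(F, U) = -72*(-¼) + F/U = 18 + F/U)
1/(-46398 + d(100, 23)) + 18422 = 1/(-46398 + (18 + 100/23)) + 18422 = 1/(-46398 + 514/23) + 18422 = 1/(-1066640/23) + 18422 = -23/1066640 + 18422 = 19649642057/1066640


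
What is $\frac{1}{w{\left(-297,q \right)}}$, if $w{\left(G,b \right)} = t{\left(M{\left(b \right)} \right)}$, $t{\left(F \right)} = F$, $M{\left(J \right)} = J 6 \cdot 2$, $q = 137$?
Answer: $\frac{1}{1644} \approx 0.00060827$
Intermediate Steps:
$M{\left(J \right)} = 12 J$ ($M{\left(J \right)} = 6 J 2 = 12 J$)
$w{\left(G,b \right)} = 12 b$
$\frac{1}{w{\left(-297,q \right)}} = \frac{1}{12 \cdot 137} = \frac{1}{1644}$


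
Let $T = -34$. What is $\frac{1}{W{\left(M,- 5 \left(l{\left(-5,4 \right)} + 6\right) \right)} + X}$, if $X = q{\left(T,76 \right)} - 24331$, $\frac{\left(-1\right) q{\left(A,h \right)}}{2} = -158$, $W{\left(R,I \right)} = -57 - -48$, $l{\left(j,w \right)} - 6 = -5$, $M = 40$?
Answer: $- \frac{1}{24024} \approx -4.1625 \cdot 10^{-5}$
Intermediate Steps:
$l{\left(j,w \right)} = 1$ ($l{\left(j,w \right)} = 6 - 5 = 1$)
$W{\left(R,I \right)} = -9$ ($W{\left(R,I \right)} = -57 + 48 = -9$)
$q{\left(A,h \right)} = 316$ ($q{\left(A,h \right)} = \left(-2\right) \left(-158\right) = 316$)
$X = -24015$ ($X = 316 - 24331 = -24015$)
$\frac{1}{W{\left(M,- 5 \left(l{\left(-5,4 \right)} + 6\right) \right)} + X} = \frac{1}{-9 - 24015} = \frac{1}{-24024} = - \frac{1}{24024}$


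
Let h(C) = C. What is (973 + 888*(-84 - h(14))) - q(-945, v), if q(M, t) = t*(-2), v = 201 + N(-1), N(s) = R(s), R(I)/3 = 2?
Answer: -85637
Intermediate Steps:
R(I) = 6 (R(I) = 3*2 = 6)
N(s) = 6
v = 207 (v = 201 + 6 = 207)
q(M, t) = -2*t
(973 + 888*(-84 - h(14))) - q(-945, v) = (973 + 888*(-84 - 1*14)) - (-2)*207 = (973 + 888*(-84 - 14)) - 1*(-414) = (973 + 888*(-98)) + 414 = (973 - 87024) + 414 = -86051 + 414 = -85637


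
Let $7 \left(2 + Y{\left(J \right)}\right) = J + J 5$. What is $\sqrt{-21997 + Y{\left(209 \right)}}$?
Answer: $\frac{3 i \sqrt{118797}}{7} \approx 147.72 i$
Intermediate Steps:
$Y{\left(J \right)} = -2 + \frac{6 J}{7}$ ($Y{\left(J \right)} = -2 + \frac{J + J 5}{7} = -2 + \frac{J + 5 J}{7} = -2 + \frac{6 J}{7}$)
$\sqrt{-21997 + Y{\left(209 \right)}} = \sqrt{-21997 + \left(-2 + \frac{6}{7} \cdot 209\right)} = \sqrt{-21997 + \left(-2 + \frac{1254}{7}\right)} = \sqrt{-21997 + \frac{1240}{7}} = \sqrt{- \frac{152739}{7}} = \frac{3 i \sqrt{118797}}{7}$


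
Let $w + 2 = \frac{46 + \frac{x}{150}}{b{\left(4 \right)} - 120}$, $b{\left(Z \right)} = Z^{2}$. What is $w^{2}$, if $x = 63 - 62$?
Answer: $\frac{1451686201}{243360000} \approx 5.9652$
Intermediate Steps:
$x = 1$
$w = - \frac{38101}{15600}$ ($w = -2 + \frac{46 + 1 \cdot \frac{1}{150}}{4^{2} - 120} = -2 + \frac{46 + 1 \cdot \frac{1}{150}}{16 - 120} = -2 + \frac{46 + \frac{1}{150}}{-104} = -2 + \frac{6901}{150} \left(- \frac{1}{104}\right) = -2 - \frac{6901}{15600} = - \frac{38101}{15600} \approx -2.4424$)
$w^{2} = \left(- \frac{38101}{15600}\right)^{2} = \frac{1451686201}{243360000}$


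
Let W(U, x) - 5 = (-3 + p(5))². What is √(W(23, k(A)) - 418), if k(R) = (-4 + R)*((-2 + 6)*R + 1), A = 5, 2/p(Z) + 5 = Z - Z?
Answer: 2*I*√2509/5 ≈ 20.036*I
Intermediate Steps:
p(Z) = -⅖ (p(Z) = 2/(-5 + (Z - Z)) = 2/(-5 + 0) = 2/(-5) = 2*(-⅕) = -⅖)
k(R) = (1 + 4*R)*(-4 + R) (k(R) = (-4 + R)*(4*R + 1) = (-4 + R)*(1 + 4*R) = (1 + 4*R)*(-4 + R))
W(U, x) = 414/25 (W(U, x) = 5 + (-3 - ⅖)² = 5 + (-17/5)² = 5 + 289/25 = 414/25)
√(W(23, k(A)) - 418) = √(414/25 - 418) = √(-10036/25) = 2*I*√2509/5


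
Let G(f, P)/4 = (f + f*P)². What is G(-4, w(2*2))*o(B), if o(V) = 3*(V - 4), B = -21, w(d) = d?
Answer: -120000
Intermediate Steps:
o(V) = -12 + 3*V (o(V) = 3*(-4 + V) = -12 + 3*V)
G(f, P) = 4*(f + P*f)² (G(f, P) = 4*(f + f*P)² = 4*(f + P*f)²)
G(-4, w(2*2))*o(B) = (4*(-4)²*(1 + 2*2)²)*(-12 + 3*(-21)) = (4*16*(1 + 4)²)*(-12 - 63) = (4*16*5²)*(-75) = (4*16*25)*(-75) = 1600*(-75) = -120000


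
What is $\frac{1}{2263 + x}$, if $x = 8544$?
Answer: $\frac{1}{10807} \approx 9.2533 \cdot 10^{-5}$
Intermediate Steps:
$\frac{1}{2263 + x} = \frac{1}{2263 + 8544} = \frac{1}{10807}$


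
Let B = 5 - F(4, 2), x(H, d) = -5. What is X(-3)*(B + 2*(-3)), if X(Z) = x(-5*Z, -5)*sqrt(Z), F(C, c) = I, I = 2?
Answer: 15*I*sqrt(3) ≈ 25.981*I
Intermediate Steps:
F(C, c) = 2
X(Z) = -5*sqrt(Z)
B = 3 (B = 5 - 1*2 = 5 - 2 = 3)
X(-3)*(B + 2*(-3)) = (-5*I*sqrt(3))*(3 + 2*(-3)) = (-5*I*sqrt(3))*(3 - 6) = -5*I*sqrt(3)*(-3) = 15*I*sqrt(3)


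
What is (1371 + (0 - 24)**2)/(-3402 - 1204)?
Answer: -1947/4606 ≈ -0.42271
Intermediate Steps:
(1371 + (0 - 24)**2)/(-3402 - 1204) = (1371 + (-24)**2)/(-4606) = (1371 + 576)*(-1/4606) = 1947*(-1/4606) = -1947/4606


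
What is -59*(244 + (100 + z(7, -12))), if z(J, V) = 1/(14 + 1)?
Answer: -304499/15 ≈ -20300.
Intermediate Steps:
z(J, V) = 1/15
-59*(244 + (100 + z(7, -12))) = -59*(244 + (100 + 1/15)) = -59*(244 + 1501/15) = -59*5161/15 = -304499/15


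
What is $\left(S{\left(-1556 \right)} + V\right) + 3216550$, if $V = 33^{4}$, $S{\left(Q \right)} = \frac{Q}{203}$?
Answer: $\frac{893700057}{203} \approx 4.4025 \cdot 10^{6}$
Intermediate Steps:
$S{\left(Q \right)} = \frac{Q}{203}$ ($S{\left(Q \right)} = Q \frac{1}{203} = \frac{Q}{203}$)
$V = 1185921$
$\left(S{\left(-1556 \right)} + V\right) + 3216550 = \left(\frac{1}{203} \left(-1556\right) + 1185921\right) + 3216550 = \left(- \frac{1556}{203} + 1185921\right) + 3216550 = \frac{240740407}{203} + 3216550 = \frac{893700057}{203}$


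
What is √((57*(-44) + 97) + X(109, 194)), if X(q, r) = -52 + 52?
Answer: I*√2411 ≈ 49.102*I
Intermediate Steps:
X(q, r) = 0
√((57*(-44) + 97) + X(109, 194)) = √((57*(-44) + 97) + 0) = √((-2508 + 97) + 0) = √(-2411 + 0) = √(-2411) = I*√2411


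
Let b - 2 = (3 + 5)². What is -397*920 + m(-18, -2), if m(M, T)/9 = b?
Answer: -364646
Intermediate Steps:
b = 66 (b = 2 + (3 + 5)² = 2 + 8² = 2 + 64 = 66)
m(M, T) = 594 (m(M, T) = 9*66 = 594)
-397*920 + m(-18, -2) = -397*920 + 594 = -365240 + 594 = -364646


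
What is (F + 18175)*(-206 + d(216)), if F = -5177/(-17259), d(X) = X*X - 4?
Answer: 4856509905964/5753 ≈ 8.4417e+8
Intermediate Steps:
d(X) = -4 + X² (d(X) = X² - 4 = -4 + X²)
F = 5177/17259 (F = -5177*(-1/17259) = 5177/17259 ≈ 0.29996)
(F + 18175)*(-206 + d(216)) = (5177/17259 + 18175)*(-206 + (-4 + 216²)) = 313687502*(-206 + (-4 + 46656))/17259 = 313687502*(-206 + 46652)/17259 = (313687502/17259)*46446 = 4856509905964/5753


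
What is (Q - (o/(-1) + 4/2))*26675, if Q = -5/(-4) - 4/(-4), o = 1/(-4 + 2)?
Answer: -26675/4 ≈ -6668.8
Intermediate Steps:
o = -½ (o = 1/(-2) = -½ ≈ -0.50000)
Q = 9/4 (Q = -5*(-¼) - 4*(-¼) = 5/4 + 1 = 9/4 ≈ 2.2500)
(Q - (o/(-1) + 4/2))*26675 = (9/4 - (-½/(-1) + 4/2))*26675 = (9/4 - (-½*(-1) + 4*(½)))*26675 = (9/4 - (½ + 2))*26675 = (9/4 - 1*5/2)*26675 = (9/4 - 5/2)*26675 = -¼*26675 = -26675/4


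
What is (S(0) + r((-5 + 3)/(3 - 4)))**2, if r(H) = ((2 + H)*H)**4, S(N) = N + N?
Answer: 16777216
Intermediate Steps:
S(N) = 2*N
r(H) = H**4*(2 + H)**4 (r(H) = (H*(2 + H))**4 = H**4*(2 + H)**4)
(S(0) + r((-5 + 3)/(3 - 4)))**2 = (2*0 + ((-5 + 3)/(3 - 4))**4*(2 + (-5 + 3)/(3 - 4))**4)**2 = (0 + (-2/(-1))**4*(2 - 2/(-1))**4)**2 = (0 + (-2*(-1))**4*(2 - 2*(-1))**4)**2 = (0 + 2**4*(2 + 2)**4)**2 = (0 + 16*4**4)**2 = (0 + 16*256)**2 = (0 + 4096)**2 = 4096**2 = 16777216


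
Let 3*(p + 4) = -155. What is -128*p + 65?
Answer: 21571/3 ≈ 7190.3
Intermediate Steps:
p = -167/3 (p = -4 + (⅓)*(-155) = -4 - 155/3 = -167/3 ≈ -55.667)
-128*p + 65 = -128*(-167/3) + 65 = 21376/3 + 65 = 21571/3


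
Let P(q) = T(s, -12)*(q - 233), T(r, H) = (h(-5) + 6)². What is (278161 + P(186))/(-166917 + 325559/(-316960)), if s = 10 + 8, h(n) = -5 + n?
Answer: -87927556640/52906337879 ≈ -1.6619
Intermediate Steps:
s = 18
T(r, H) = 16 (T(r, H) = ((-5 - 5) + 6)² = (-10 + 6)² = (-4)² = 16)
P(q) = -3728 + 16*q (P(q) = 16*(q - 233) = 16*(-233 + q) = -3728 + 16*q)
(278161 + P(186))/(-166917 + 325559/(-316960)) = (278161 + (-3728 + 16*186))/(-166917 + 325559/(-316960)) = (278161 + (-3728 + 2976))/(-166917 + 325559*(-1/316960)) = (278161 - 752)/(-166917 - 325559/316960) = 277409/(-52906337879/316960) = 277409*(-316960/52906337879) = -87927556640/52906337879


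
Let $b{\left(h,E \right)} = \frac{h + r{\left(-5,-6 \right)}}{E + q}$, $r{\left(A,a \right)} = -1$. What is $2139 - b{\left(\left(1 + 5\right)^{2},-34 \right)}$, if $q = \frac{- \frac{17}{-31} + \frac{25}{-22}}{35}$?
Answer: $\frac{1737662809}{811981} \approx 2140.0$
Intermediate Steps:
$q = - \frac{401}{23870}$ ($q = \left(\left(-17\right) \left(- \frac{1}{31}\right) + 25 \left(- \frac{1}{22}\right)\right) \frac{1}{35} = \left(\frac{17}{31} - \frac{25}{22}\right) \frac{1}{35} = \left(- \frac{401}{682}\right) \frac{1}{35} = - \frac{401}{23870} \approx -0.016799$)
$b{\left(h,E \right)} = \frac{-1 + h}{- \frac{401}{23870} + E}$ ($b{\left(h,E \right)} = \frac{h - 1}{E - \frac{401}{23870}} = \frac{-1 + h}{- \frac{401}{23870} + E}$)
$2139 - b{\left(\left(1 + 5\right)^{2},-34 \right)} = 2139 - \frac{23870 \left(-1 + \left(1 + 5\right)^{2}\right)}{-401 + 23870 \left(-34\right)} = 2139 - \frac{23870 \left(-1 + 6^{2}\right)}{-401 - 811580} = 2139 - \frac{23870 \left(-1 + 36\right)}{-811981} = 2139 - 23870 \left(- \frac{1}{811981}\right) 35 = 2139 - - \frac{835450}{811981} = 2139 + \frac{835450}{811981} = \frac{1737662809}{811981}$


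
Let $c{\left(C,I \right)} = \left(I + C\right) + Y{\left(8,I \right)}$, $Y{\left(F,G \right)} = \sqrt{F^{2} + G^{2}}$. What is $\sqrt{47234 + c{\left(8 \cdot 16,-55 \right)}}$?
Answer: $\sqrt{47307 + \sqrt{3089}} \approx 217.63$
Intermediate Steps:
$c{\left(C,I \right)} = C + I + \sqrt{64 + I^{2}}$ ($c{\left(C,I \right)} = \left(I + C\right) + \sqrt{8^{2} + I^{2}} = \left(C + I\right) + \sqrt{64 + I^{2}} = C + I + \sqrt{64 + I^{2}}$)
$\sqrt{47234 + c{\left(8 \cdot 16,-55 \right)}} = \sqrt{47234 + \left(8 \cdot 16 - 55 + \sqrt{64 + \left(-55\right)^{2}}\right)} = \sqrt{47234 + \left(128 - 55 + \sqrt{64 + 3025}\right)} = \sqrt{47234 + \left(128 - 55 + \sqrt{3089}\right)} = \sqrt{47234 + \left(73 + \sqrt{3089}\right)} = \sqrt{47307 + \sqrt{3089}}$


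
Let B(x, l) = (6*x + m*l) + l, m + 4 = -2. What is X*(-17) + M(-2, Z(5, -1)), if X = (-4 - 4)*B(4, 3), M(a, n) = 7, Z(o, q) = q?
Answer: 1231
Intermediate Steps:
m = -6 (m = -4 - 2 = -6)
B(x, l) = -5*l + 6*x (B(x, l) = (6*x - 6*l) + l = (-6*l + 6*x) + l = -5*l + 6*x)
X = -72 (X = (-4 - 4)*(-5*3 + 6*4) = -8*(-15 + 24) = -8*9 = -72)
X*(-17) + M(-2, Z(5, -1)) = -72*(-17) + 7 = 1224 + 7 = 1231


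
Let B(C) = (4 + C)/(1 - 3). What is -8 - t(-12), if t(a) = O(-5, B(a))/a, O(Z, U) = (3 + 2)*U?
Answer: -19/3 ≈ -6.3333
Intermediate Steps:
B(C) = -2 - C/2 (B(C) = (4 + C)/(-2) = (4 + C)*(-½) = -2 - C/2)
O(Z, U) = 5*U
t(a) = (-10 - 5*a/2)/a (t(a) = (5*(-2 - a/2))/a = (-10 - 5*a/2)/a)
-8 - t(-12) = -8 - (-5/2 - 10/(-12)) = -8 - (-5/2 - 10*(-1/12)) = -8 - (-5/2 + ⅚) = -8 - 1*(-5/3) = -8 + 5/3 = -19/3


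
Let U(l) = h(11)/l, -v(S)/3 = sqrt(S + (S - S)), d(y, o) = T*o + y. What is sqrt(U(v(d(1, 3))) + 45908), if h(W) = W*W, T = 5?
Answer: 5*sqrt(66093)/6 ≈ 214.24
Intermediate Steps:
h(W) = W**2
d(y, o) = y + 5*o (d(y, o) = 5*o + y = y + 5*o)
v(S) = -3*sqrt(S) (v(S) = -3*sqrt(S + (S - S)) = -3*sqrt(S + 0) = -3*sqrt(S))
U(l) = 121/l (U(l) = 11**2/l = 121/l)
sqrt(U(v(d(1, 3))) + 45908) = sqrt(121/((-3*sqrt(1 + 5*3))) + 45908) = sqrt(121/((-3*sqrt(1 + 15))) + 45908) = sqrt(121/((-3*sqrt(16))) + 45908) = sqrt(121/((-3*4)) + 45908) = sqrt(121/(-12) + 45908) = sqrt(121*(-1/12) + 45908) = sqrt(-121/12 + 45908) = sqrt(550775/12) = 5*sqrt(66093)/6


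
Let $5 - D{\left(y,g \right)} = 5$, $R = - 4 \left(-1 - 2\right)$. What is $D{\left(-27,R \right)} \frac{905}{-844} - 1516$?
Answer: $-1516$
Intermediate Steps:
$R = 12$ ($R = \left(-4\right) \left(-3\right) = 12$)
$D{\left(y,g \right)} = 0$ ($D{\left(y,g \right)} = 5 - 5 = 0$)
$D{\left(-27,R \right)} \frac{905}{-844} - 1516 = 0 \frac{905}{-844} - 1516 = 0 \cdot 905 \left(- \frac{1}{844}\right) - 1516 = 0 \left(- \frac{905}{844}\right) - 1516 = 0 - 1516 = -1516$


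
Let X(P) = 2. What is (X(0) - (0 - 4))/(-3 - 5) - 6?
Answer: -27/4 ≈ -6.7500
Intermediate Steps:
(X(0) - (0 - 4))/(-3 - 5) - 6 = (2 - (0 - 4))/(-3 - 5) - 6 = (2 - 1*(-4))/(-8) - 6 = (2 + 4)*(-1/8) - 6 = 6*(-1/8) - 6 = -3/4 - 6 = -27/4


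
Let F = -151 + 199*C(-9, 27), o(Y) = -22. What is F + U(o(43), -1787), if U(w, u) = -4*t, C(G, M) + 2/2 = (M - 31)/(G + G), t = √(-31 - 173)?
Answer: -2752/9 - 8*I*√51 ≈ -305.78 - 57.131*I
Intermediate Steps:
t = 2*I*√51 (t = √(-204) = 2*I*√51 ≈ 14.283*I)
C(G, M) = -1 + (-31 + M)/(2*G) (C(G, M) = -1 + (M - 31)/(G + G) = -1 + (-31 + M)/((2*G)) = -1 + (-31 + M)*(1/(2*G)) = -1 + (-31 + M)/(2*G))
U(w, u) = -8*I*√51
F = -2752/9 (F = -151 + 199*((½)*(-31 + 27 - 2*(-9))/(-9)) = -151 + 199*((½)*(-⅑)*(-31 + 27 + 18)) = -151 + 199*((½)*(-⅑)*14) = -151 + 199*(-7/9) = -151 - 1393/9 = -2752/9 ≈ -305.78)
F + U(o(43), -1787) = -2752/9 - 8*I*√51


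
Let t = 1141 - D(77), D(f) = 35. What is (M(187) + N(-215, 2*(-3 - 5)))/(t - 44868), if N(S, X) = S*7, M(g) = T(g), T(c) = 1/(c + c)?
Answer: 562869/16366988 ≈ 0.034391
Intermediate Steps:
T(c) = 1/(2*c)
M(g) = 1/(2*g)
N(S, X) = 7*S
t = 1106 (t = 1141 - 1*35 = 1141 - 35 = 1106)
(M(187) + N(-215, 2*(-3 - 5)))/(t - 44868) = ((½)/187 + 7*(-215))/(1106 - 44868) = ((½)*(1/187) - 1505)/(-43762) = (1/374 - 1505)*(-1/43762) = -562869/374*(-1/43762) = 562869/16366988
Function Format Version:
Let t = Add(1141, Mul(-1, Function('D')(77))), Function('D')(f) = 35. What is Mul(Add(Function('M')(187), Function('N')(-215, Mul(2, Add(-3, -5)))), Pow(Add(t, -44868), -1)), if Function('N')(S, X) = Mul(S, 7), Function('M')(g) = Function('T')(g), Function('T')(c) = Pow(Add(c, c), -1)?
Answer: Rational(562869, 16366988) ≈ 0.034391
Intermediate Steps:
Function('T')(c) = Mul(Rational(1, 2), Pow(c, -1)) (Function('T')(c) = Pow(Mul(2, c), -1) = Mul(Rational(1, 2), Pow(c, -1)))
Function('M')(g) = Mul(Rational(1, 2), Pow(g, -1))
Function('N')(S, X) = Mul(7, S)
t = 1106 (t = Add(1141, Mul(-1, 35)) = Add(1141, -35) = 1106)
Mul(Add(Function('M')(187), Function('N')(-215, Mul(2, Add(-3, -5)))), Pow(Add(t, -44868), -1)) = Mul(Add(Mul(Rational(1, 2), Pow(187, -1)), Mul(7, -215)), Pow(Add(1106, -44868), -1)) = Mul(Add(Mul(Rational(1, 2), Rational(1, 187)), -1505), Pow(-43762, -1)) = Mul(Add(Rational(1, 374), -1505), Rational(-1, 43762)) = Mul(Rational(-562869, 374), Rational(-1, 43762)) = Rational(562869, 16366988)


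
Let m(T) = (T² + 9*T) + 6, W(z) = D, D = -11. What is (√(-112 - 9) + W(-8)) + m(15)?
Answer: 355 + 11*I ≈ 355.0 + 11.0*I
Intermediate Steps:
W(z) = -11
m(T) = 6 + T² + 9*T
(√(-112 - 9) + W(-8)) + m(15) = (√(-112 - 9) - 11) + (6 + 15² + 9*15) = (√(-121) - 11) + (6 + 225 + 135) = (11*I - 11) + 366 = (-11 + 11*I) + 366 = 355 + 11*I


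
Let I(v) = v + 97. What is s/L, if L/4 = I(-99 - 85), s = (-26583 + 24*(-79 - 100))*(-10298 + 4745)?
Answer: -57157029/116 ≈ -4.9273e+5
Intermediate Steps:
I(v) = 97 + v
s = 171471087 (s = (-26583 + 24*(-179))*(-5553) = (-26583 - 4296)*(-5553) = -30879*(-5553) = 171471087)
L = -348 (L = 4*(97 + (-99 - 85)) = 4*(97 - 184) = 4*(-87) = -348)
s/L = 171471087/(-348) = 171471087*(-1/348) = -57157029/116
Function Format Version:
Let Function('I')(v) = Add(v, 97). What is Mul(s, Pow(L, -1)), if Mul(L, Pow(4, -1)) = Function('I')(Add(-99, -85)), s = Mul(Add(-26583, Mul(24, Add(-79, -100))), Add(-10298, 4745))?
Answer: Rational(-57157029, 116) ≈ -4.9273e+5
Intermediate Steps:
Function('I')(v) = Add(97, v)
s = 171471087 (s = Mul(Add(-26583, Mul(24, -179)), -5553) = Mul(Add(-26583, -4296), -5553) = Mul(-30879, -5553) = 171471087)
L = -348 (L = Mul(4, Add(97, Add(-99, -85))) = Mul(4, Add(97, -184)) = Mul(4, -87) = -348)
Mul(s, Pow(L, -1)) = Mul(171471087, Pow(-348, -1)) = Mul(171471087, Rational(-1, 348)) = Rational(-57157029, 116)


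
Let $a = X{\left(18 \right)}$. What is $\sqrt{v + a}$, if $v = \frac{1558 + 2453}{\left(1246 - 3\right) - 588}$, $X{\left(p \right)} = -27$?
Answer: $\frac{i \sqrt{8956470}}{655} \approx 4.5691 i$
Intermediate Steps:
$v = \frac{4011}{655}$ ($v = \frac{4011}{\left(1246 - 3\right) - 588} = \frac{4011}{1243 - 588} = \frac{4011}{655} \approx 6.1237$)
$a = -27$
$\sqrt{v + a} = \sqrt{\frac{4011}{655} - 27} = \sqrt{- \frac{13674}{655}} = \frac{i \sqrt{8956470}}{655}$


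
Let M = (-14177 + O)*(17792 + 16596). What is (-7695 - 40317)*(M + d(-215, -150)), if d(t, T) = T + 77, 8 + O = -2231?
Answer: 27103421249772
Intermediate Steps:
O = -2239 (O = -8 - 2231 = -2239)
M = -564513408 (M = (-14177 - 2239)*(17792 + 16596) = -16416*34388 = -564513408)
d(t, T) = 77 + T
(-7695 - 40317)*(M + d(-215, -150)) = (-7695 - 40317)*(-564513408 + (77 - 150)) = -48012*(-564513408 - 73) = -48012*(-564513481) = 27103421249772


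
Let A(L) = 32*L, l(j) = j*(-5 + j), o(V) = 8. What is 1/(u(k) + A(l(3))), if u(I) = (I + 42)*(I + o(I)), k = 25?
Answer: 1/2019 ≈ 0.00049530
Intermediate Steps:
u(I) = (8 + I)*(42 + I) (u(I) = (I + 42)*(I + 8) = (42 + I)*(8 + I) = (8 + I)*(42 + I))
1/(u(k) + A(l(3))) = 1/((336 + 25² + 50*25) + 32*(3*(-5 + 3))) = 1/((336 + 625 + 1250) + 32*(3*(-2))) = 1/(2211 + 32*(-6)) = 1/(2211 - 192) = 1/2019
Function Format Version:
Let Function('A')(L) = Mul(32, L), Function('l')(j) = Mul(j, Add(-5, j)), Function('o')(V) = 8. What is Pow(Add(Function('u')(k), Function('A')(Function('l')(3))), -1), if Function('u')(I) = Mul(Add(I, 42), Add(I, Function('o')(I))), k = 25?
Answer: Rational(1, 2019) ≈ 0.00049530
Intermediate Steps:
Function('u')(I) = Mul(Add(8, I), Add(42, I)) (Function('u')(I) = Mul(Add(I, 42), Add(I, 8)) = Mul(Add(42, I), Add(8, I)) = Mul(Add(8, I), Add(42, I)))
Pow(Add(Function('u')(k), Function('A')(Function('l')(3))), -1) = Pow(Add(Add(336, Pow(25, 2), Mul(50, 25)), Mul(32, Mul(3, Add(-5, 3)))), -1) = Pow(Add(Add(336, 625, 1250), Mul(32, Mul(3, -2))), -1) = Pow(Add(2211, Mul(32, -6)), -1) = Pow(Add(2211, -192), -1) = Pow(2019, -1) = Rational(1, 2019)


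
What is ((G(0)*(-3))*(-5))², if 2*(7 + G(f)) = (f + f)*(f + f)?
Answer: 11025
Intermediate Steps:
G(f) = -7 + 2*f² (G(f) = -7 + ((f + f)*(f + f))/2 = -7 + ((2*f)*(2*f))/2 = -7 + (4*f²)/2 = -7 + 2*f²)
((G(0)*(-3))*(-5))² = (((-7 + 2*0²)*(-3))*(-5))² = (((-7 + 2*0)*(-3))*(-5))² = (((-7 + 0)*(-3))*(-5))² = (-7*(-3)*(-5))² = (21*(-5))² = (-105)² = 11025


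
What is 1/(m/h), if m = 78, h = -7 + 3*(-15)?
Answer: -⅔ ≈ -0.66667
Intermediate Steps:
h = -52 (h = -7 - 45 = -52)
1/(m/h) = 1/(78/(-52)) = 1/(-1/52*78) = 1/(-3/2) = -⅔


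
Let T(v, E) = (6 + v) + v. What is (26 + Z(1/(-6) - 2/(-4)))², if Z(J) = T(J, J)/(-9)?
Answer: 465124/729 ≈ 638.03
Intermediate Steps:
T(v, E) = 6 + 2*v
Z(J) = -⅔ - 2*J/9 (Z(J) = (6 + 2*J)/(-9) = (6 + 2*J)*(-⅑) = -⅔ - 2*J/9)
(26 + Z(1/(-6) - 2/(-4)))² = (26 + (-⅔ - 2*(1/(-6) - 2/(-4))/9))² = (26 + (-⅔ - 2*(1*(-⅙) - 2*(-¼))/9))² = (26 + (-⅔ - 2*(-⅙ + ½)/9))² = (26 + (-⅔ - 2/9*⅓))² = (26 + (-⅔ - 2/27))² = (26 - 20/27)² = (682/27)² = 465124/729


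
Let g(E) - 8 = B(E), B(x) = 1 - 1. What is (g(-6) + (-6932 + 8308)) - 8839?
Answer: -7455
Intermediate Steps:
B(x) = 0
g(E) = 8 (g(E) = 8 + 0 = 8)
(g(-6) + (-6932 + 8308)) - 8839 = (8 + (-6932 + 8308)) - 8839 = (8 + 1376) - 8839 = 1384 - 8839 = -7455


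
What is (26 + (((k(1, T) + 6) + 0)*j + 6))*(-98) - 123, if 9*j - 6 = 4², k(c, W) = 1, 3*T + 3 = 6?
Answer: -44423/9 ≈ -4935.9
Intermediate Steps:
T = 1 (T = -1 + (⅓)*6 = -1 + 2 = 1)
j = 22/9 (j = ⅔ + (⅑)*4² = ⅔ + (⅑)*16 = ⅔ + 16/9 = 22/9 ≈ 2.4444)
(26 + (((k(1, T) + 6) + 0)*j + 6))*(-98) - 123 = (26 + (((1 + 6) + 0)*(22/9) + 6))*(-98) - 123 = (26 + ((7 + 0)*(22/9) + 6))*(-98) - 123 = (26 + (7*(22/9) + 6))*(-98) - 123 = (26 + (154/9 + 6))*(-98) - 123 = (26 + 208/9)*(-98) - 123 = (442/9)*(-98) - 123 = -43316/9 - 123 = -44423/9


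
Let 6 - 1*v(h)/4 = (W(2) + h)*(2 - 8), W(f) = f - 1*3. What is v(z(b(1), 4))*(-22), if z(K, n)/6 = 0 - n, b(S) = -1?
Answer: 12672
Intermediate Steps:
W(f) = -3 + f (W(f) = f - 3 = -3 + f)
z(K, n) = -6*n (z(K, n) = 6*(0 - n) = 6*(-n) = -6*n)
v(h) = 24*h (v(h) = 24 - 4*((-3 + 2) + h)*(2 - 8) = 24 - 4*(-1 + h)*(-6) = 24 - 4*(6 - 6*h) = 24 + (-24 + 24*h) = 24*h)
v(z(b(1), 4))*(-22) = (24*(-6*4))*(-22) = (24*(-24))*(-22) = -576*(-22) = 12672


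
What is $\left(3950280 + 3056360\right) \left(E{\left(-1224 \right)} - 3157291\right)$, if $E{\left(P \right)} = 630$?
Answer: $-22117587229040$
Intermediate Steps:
$\left(3950280 + 3056360\right) \left(E{\left(-1224 \right)} - 3157291\right) = \left(3950280 + 3056360\right) \left(630 - 3157291\right) = 7006640 \left(-3156661\right) = -22117587229040$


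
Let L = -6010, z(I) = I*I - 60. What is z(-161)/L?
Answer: -25861/6010 ≈ -4.3030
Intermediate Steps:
z(I) = -60 + I² (z(I) = I² - 60 = -60 + I²)
z(-161)/L = (-60 + (-161)²)/(-6010) = (-60 + 25921)*(-1/6010) = 25861*(-1/6010) = -25861/6010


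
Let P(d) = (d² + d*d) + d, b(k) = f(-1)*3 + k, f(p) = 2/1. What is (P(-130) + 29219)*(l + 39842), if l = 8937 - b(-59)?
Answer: 3070995648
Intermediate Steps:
f(p) = 2 (f(p) = 2*1 = 2)
b(k) = 6 + k (b(k) = 2*3 + k = 6 + k)
P(d) = d + 2*d² (P(d) = (d² + d²) + d = 2*d² + d = d + 2*d²)
l = 8990 (l = 8937 - (6 - 59) = 8937 - 1*(-53) = 8937 + 53 = 8990)
(P(-130) + 29219)*(l + 39842) = (-130*(1 + 2*(-130)) + 29219)*(8990 + 39842) = (-130*(1 - 260) + 29219)*48832 = (-130*(-259) + 29219)*48832 = (33670 + 29219)*48832 = 62889*48832 = 3070995648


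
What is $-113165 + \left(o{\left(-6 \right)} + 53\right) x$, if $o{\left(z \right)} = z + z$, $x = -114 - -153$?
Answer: $-111566$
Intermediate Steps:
$x = 39$ ($x = -114 + 153 = 39$)
$o{\left(z \right)} = 2 z$
$-113165 + \left(o{\left(-6 \right)} + 53\right) x = -113165 + \left(2 \left(-6\right) + 53\right) 39 = -113165 + \left(-12 + 53\right) 39 = -113165 + 41 \cdot 39 = -113165 + 1599 = -111566$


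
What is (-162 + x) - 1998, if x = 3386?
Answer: 1226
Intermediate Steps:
(-162 + x) - 1998 = (-162 + 3386) - 1998 = 3224 - 1998 = 1226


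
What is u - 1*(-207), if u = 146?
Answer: 353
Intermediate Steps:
u - 1*(-207) = 146 - 1*(-207) = 146 + 207 = 353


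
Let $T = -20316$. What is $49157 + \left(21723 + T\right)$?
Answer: $50564$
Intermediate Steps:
$49157 + \left(21723 + T\right) = 49157 + \left(21723 - 20316\right) = 49157 + 1407 = 50564$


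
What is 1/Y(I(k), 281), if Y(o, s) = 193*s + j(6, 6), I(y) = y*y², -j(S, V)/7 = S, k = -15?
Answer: 1/54191 ≈ 1.8453e-5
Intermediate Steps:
j(S, V) = -7*S
I(y) = y³
Y(o, s) = -42 + 193*s (Y(o, s) = 193*s - 7*6 = 193*s - 42 = -42 + 193*s)
1/Y(I(k), 281) = 1/(-42 + 193*281) = 1/(-42 + 54233) = 1/54191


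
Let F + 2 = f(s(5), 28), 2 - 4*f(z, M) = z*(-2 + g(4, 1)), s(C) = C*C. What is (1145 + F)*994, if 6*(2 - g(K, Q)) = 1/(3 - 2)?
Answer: 13652093/12 ≈ 1.1377e+6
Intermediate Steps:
s(C) = C²
g(K, Q) = 11/6 (g(K, Q) = 2 - 1/(6*(3 - 2)) = 2 - ⅙/1 = 2 - ⅙*1 = 2 - ⅙ = 11/6)
f(z, M) = ½ + z/24 (f(z, M) = ½ - z*(-2 + 11/6)/4 = ½ - z*(-1)/(4*6) = ½ - (-1)*z/24 = ½ + z/24)
F = -11/24 (F = -2 + (½ + (1/24)*5²) = -2 + (½ + (1/24)*25) = -2 + (½ + 25/24) = -2 + 37/24 = -11/24 ≈ -0.45833)
(1145 + F)*994 = (1145 - 11/24)*994 = (27469/24)*994 = 13652093/12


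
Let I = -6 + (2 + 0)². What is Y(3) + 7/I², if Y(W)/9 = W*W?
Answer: 331/4 ≈ 82.750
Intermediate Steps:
Y(W) = 9*W² (Y(W) = 9*(W*W) = 9*W²)
I = -2 (I = -6 + 2² = -6 + 4 = -2)
Y(3) + 7/I² = 9*3² + 7/(-2)² = 9*9 + 7/4 = 81 + (¼)*7 = 81 + 7/4 = 331/4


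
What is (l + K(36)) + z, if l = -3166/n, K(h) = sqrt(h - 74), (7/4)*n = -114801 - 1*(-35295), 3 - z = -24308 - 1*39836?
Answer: 1457164835/22716 + I*sqrt(38) ≈ 64147.0 + 6.1644*I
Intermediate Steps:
z = 64147 (z = 3 - (-24308 - 1*39836) = 3 - (-24308 - 39836) = 3 - 1*(-64144) = 3 + 64144 = 64147)
n = -45432 (n = 4*(-114801 - 1*(-35295))/7 = 4*(-114801 + 35295)/7 = (4/7)*(-79506) = -45432)
K(h) = sqrt(-74 + h)
l = 1583/22716 (l = -3166/(-45432) = -3166*(-1/45432) = 1583/22716 ≈ 0.069687)
(l + K(36)) + z = (1583/22716 + sqrt(-74 + 36)) + 64147 = (1583/22716 + sqrt(-38)) + 64147 = (1583/22716 + I*sqrt(38)) + 64147 = 1457164835/22716 + I*sqrt(38)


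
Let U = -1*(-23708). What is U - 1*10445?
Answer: 13263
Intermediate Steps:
U = 23708
U - 1*10445 = 23708 - 1*10445 = 23708 - 10445 = 13263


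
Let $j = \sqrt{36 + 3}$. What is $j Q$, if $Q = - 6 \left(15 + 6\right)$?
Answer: $- 126 \sqrt{39} \approx -786.87$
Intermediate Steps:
$Q = -126$ ($Q = \left(-6\right) 21 = -126$)
$j = \sqrt{39} \approx 6.245$
$j Q = \sqrt{39} \left(-126\right) = - 126 \sqrt{39}$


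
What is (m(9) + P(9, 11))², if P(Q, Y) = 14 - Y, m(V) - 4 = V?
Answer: 256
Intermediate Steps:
m(V) = 4 + V
(m(9) + P(9, 11))² = ((4 + 9) + (14 - 1*11))² = (13 + (14 - 11))² = (13 + 3)² = 16² = 256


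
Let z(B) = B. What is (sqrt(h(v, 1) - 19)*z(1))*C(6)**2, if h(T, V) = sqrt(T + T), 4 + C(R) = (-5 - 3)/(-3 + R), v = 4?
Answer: 400*sqrt(-19 + 2*sqrt(2))/9 ≈ 178.73*I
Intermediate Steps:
C(R) = -4 - 8/(-3 + R) (C(R) = -4 + (-5 - 3)/(-3 + R) = -4 - 8/(-3 + R))
h(T, V) = sqrt(2)*sqrt(T) (h(T, V) = sqrt(2*T) = sqrt(2)*sqrt(T))
(sqrt(h(v, 1) - 19)*z(1))*C(6)**2 = (sqrt(sqrt(2)*sqrt(4) - 19)*1)*(4*(1 - 1*6)/(-3 + 6))**2 = (sqrt(sqrt(2)*2 - 19)*1)*(4*(1 - 6)/3)**2 = (sqrt(2*sqrt(2) - 19)*1)*(4*(1/3)*(-5))**2 = (sqrt(-19 + 2*sqrt(2))*1)*(-20/3)**2 = sqrt(-19 + 2*sqrt(2))*(400/9) = 400*sqrt(-19 + 2*sqrt(2))/9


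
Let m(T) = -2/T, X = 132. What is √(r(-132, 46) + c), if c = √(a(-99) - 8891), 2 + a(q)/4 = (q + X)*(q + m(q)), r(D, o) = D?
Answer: √(-1188 + 3*I*√197679)/3 ≈ 5.7648 + 12.854*I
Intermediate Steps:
a(q) = -8 + 4*(132 + q)*(q - 2/q) (a(q) = -8 + 4*((q + 132)*(q - 2/q)) = -8 + 4*((132 + q)*(q - 2/q)) = -8 + 4*(132 + q)*(q - 2/q))
c = I*√197679/3 (c = √((-16 - 1056/(-99) + 4*(-99)² + 528*(-99)) - 8891) = √((-16 - 1056*(-1/99) + 4*9801 - 52272) - 8891) = √((-16 + 32/3 + 39204 - 52272) - 8891) = √(-39220/3 - 8891) = √(-65893/3) = I*√197679/3 ≈ 148.2*I)
√(r(-132, 46) + c) = √(-132 + I*√197679/3)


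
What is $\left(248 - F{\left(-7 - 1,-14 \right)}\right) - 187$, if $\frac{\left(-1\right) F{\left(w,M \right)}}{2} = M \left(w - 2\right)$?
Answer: $341$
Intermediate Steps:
$F{\left(w,M \right)} = - 2 M \left(-2 + w\right)$ ($F{\left(w,M \right)} = - 2 M \left(w - 2\right) = - 2 M \left(-2 + w\right)$)
$\left(248 - F{\left(-7 - 1,-14 \right)}\right) - 187 = \left(248 - 2 \left(-14\right) \left(2 - \left(-7 - 1\right)\right)\right) - 187 = \left(248 - 2 \left(-14\right) \left(2 - -8\right)\right) - 187 = \left(248 - 2 \left(-14\right) \left(2 + 8\right)\right) - 187 = \left(248 - 2 \left(-14\right) 10\right) - 187 = \left(248 - -280\right) - 187 = \left(248 + 280\right) - 187 = 528 - 187 = 341$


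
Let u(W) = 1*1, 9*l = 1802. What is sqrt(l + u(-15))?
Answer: sqrt(1811)/3 ≈ 14.185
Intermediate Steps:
l = 1802/9 (l = (1/9)*1802 = 1802/9 ≈ 200.22)
u(W) = 1
sqrt(l + u(-15)) = sqrt(1802/9 + 1) = sqrt(1811/9) = sqrt(1811)/3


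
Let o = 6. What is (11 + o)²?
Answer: 289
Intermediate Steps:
(11 + o)² = (11 + 6)² = 17² = 289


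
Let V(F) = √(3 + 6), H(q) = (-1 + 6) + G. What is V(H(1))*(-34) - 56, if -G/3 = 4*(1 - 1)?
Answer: -158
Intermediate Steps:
G = 0 (G = -12*(1 - 1) = -12*0 = -3*0 = 0)
H(q) = 5 (H(q) = (-1 + 6) + 0 = 5 + 0 = 5)
V(F) = 3 (V(F) = √9 = 3)
V(H(1))*(-34) - 56 = 3*(-34) - 56 = -102 - 56 = -158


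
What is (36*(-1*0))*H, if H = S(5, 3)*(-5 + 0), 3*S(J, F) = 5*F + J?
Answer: 0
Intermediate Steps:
S(J, F) = J/3 + 5*F/3 (S(J, F) = (5*F + J)/3 = (J + 5*F)/3 = J/3 + 5*F/3)
H = -100/3 (H = ((⅓)*5 + (5/3)*3)*(-5 + 0) = (5/3 + 5)*(-5) = (20/3)*(-5) = -100/3 ≈ -33.333)
(36*(-1*0))*H = (36*(-1*0))*(-100/3) = (36*0)*(-100/3) = 0*(-100/3) = 0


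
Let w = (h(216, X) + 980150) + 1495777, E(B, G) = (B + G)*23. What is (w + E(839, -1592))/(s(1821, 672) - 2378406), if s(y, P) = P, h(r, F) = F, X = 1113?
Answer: -819907/792578 ≈ -1.0345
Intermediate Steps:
E(B, G) = 23*B + 23*G
w = 2477040 (w = (1113 + 980150) + 1495777 = 981263 + 1495777 = 2477040)
(w + E(839, -1592))/(s(1821, 672) - 2378406) = (2477040 + (23*839 + 23*(-1592)))/(672 - 2378406) = (2477040 + (19297 - 36616))/(-2377734) = (2477040 - 17319)*(-1/2377734) = 2459721*(-1/2377734) = -819907/792578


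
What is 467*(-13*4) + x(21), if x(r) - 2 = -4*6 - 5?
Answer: -24311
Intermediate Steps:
x(r) = -27 (x(r) = 2 + (-4*6 - 5) = 2 + (-24 - 5) = 2 - 29 = -27)
467*(-13*4) + x(21) = 467*(-13*4) - 27 = 467*(-52) - 27 = -24284 - 27 = -24311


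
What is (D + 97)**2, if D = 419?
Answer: 266256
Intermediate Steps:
(D + 97)**2 = (419 + 97)**2 = 516**2 = 266256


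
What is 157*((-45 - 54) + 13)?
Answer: -13502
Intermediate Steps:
157*((-45 - 54) + 13) = 157*(-99 + 13) = 157*(-86) = -13502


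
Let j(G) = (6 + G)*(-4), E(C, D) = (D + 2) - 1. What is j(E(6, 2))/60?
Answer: -3/5 ≈ -0.60000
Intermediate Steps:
E(C, D) = 1 + D (E(C, D) = (2 + D) - 1 = 1 + D)
j(G) = -24 - 4*G
j(E(6, 2))/60 = (-24 - 4*(1 + 2))/60 = (-24 - 4*3)*(1/60) = (-24 - 12)*(1/60) = -36*1/60 = -3/5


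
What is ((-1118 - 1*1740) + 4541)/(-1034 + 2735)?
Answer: 187/189 ≈ 0.98942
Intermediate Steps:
((-1118 - 1*1740) + 4541)/(-1034 + 2735) = ((-1118 - 1740) + 4541)/1701 = (-2858 + 4541)*(1/1701) = 1683*(1/1701) = 187/189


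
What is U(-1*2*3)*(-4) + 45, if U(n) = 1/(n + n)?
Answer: 136/3 ≈ 45.333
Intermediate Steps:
U(n) = 1/(2*n)
U(-1*2*3)*(-4) + 45 = (1/(2*((-1*2*3))))*(-4) + 45 = (1/(2*((-2*3))))*(-4) + 45 = ((1/2)/(-6))*(-4) + 45 = ((1/2)*(-1/6))*(-4) + 45 = -1/12*(-4) + 45 = 1/3 + 45 = 136/3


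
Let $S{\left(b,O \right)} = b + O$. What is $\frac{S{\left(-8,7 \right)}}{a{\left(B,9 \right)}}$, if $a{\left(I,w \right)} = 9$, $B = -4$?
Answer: $- \frac{1}{9} \approx -0.11111$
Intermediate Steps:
$S{\left(b,O \right)} = O + b$
$\frac{S{\left(-8,7 \right)}}{a{\left(B,9 \right)}} = \frac{7 - 8}{9} = \left(-1\right) \frac{1}{9} = - \frac{1}{9}$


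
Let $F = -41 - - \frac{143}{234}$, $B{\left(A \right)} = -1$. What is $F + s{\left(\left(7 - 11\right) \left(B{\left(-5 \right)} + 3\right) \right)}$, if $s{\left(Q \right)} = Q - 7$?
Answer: $- \frac{997}{18} \approx -55.389$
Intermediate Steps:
$s{\left(Q \right)} = -7 + Q$ ($s{\left(Q \right)} = Q - 7 = -7 + Q$)
$F = - \frac{727}{18}$ ($F = -41 - \left(-143\right) \frac{1}{234} = -41 - - \frac{11}{18} = -41 + \frac{11}{18} = - \frac{727}{18} \approx -40.389$)
$F + s{\left(\left(7 - 11\right) \left(B{\left(-5 \right)} + 3\right) \right)} = - \frac{727}{18} + \left(-7 + \left(7 - 11\right) \left(-1 + 3\right)\right) = - \frac{727}{18} - 15 = - \frac{997}{18}$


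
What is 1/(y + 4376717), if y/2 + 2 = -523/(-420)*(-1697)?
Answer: 210/918222199 ≈ 2.2870e-7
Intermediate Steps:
y = -888371/210 (y = -4 + 2*(-523/(-420)*(-1697)) = -4 + 2*(-523*(-1/420)*(-1697)) = -4 + 2*((523/420)*(-1697)) = -4 + 2*(-887531/420) = -4 - 887531/210 = -888371/210 ≈ -4230.3)
1/(y + 4376717) = 1/(-888371/210 + 4376717) = 1/(918222199/210) = 210/918222199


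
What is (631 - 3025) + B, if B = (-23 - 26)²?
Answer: 7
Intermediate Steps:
B = 2401 (B = (-49)² = 2401)
(631 - 3025) + B = (631 - 3025) + 2401 = -2394 + 2401 = 7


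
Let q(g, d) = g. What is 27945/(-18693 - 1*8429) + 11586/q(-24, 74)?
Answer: -26242181/54244 ≈ -483.78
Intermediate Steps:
27945/(-18693 - 1*8429) + 11586/q(-24, 74) = 27945/(-18693 - 1*8429) + 11586/(-24) = 27945/(-18693 - 8429) + 11586*(-1/24) = 27945/(-27122) - 1931/4 = 27945*(-1/27122) - 1931/4 = -27945/27122 - 1931/4 = -26242181/54244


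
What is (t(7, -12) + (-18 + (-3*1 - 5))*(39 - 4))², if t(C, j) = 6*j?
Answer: 964324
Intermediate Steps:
(t(7, -12) + (-18 + (-3*1 - 5))*(39 - 4))² = (6*(-12) + (-18 + (-3*1 - 5))*(39 - 4))² = (-72 + (-18 + (-3 - 5))*35)² = (-72 + (-18 - 8)*35)² = (-72 - 26*35)² = (-72 - 910)² = (-982)² = 964324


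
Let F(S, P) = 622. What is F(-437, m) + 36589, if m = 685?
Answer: 37211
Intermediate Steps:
F(-437, m) + 36589 = 622 + 36589 = 37211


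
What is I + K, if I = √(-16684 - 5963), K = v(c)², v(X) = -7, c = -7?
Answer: 49 + I*√22647 ≈ 49.0 + 150.49*I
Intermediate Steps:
K = 49 (K = (-7)² = 49)
I = I*√22647 (I = √(-22647) = I*√22647 ≈ 150.49*I)
I + K = I*√22647 + 49 = 49 + I*√22647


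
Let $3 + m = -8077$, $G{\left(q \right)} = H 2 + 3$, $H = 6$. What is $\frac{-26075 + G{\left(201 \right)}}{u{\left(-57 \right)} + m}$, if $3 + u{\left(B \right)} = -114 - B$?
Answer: $\frac{1303}{407} \approx 3.2015$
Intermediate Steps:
$u{\left(B \right)} = -117 - B$ ($u{\left(B \right)} = -3 - \left(114 + B\right) = -117 - B$)
$G{\left(q \right)} = 15$ ($G{\left(q \right)} = 6 \cdot 2 + 3 = 12 + 3 = 15$)
$m = -8080$ ($m = -3 - 8077 = -8080$)
$\frac{-26075 + G{\left(201 \right)}}{u{\left(-57 \right)} + m} = \frac{-26075 + 15}{\left(-117 - -57\right) - 8080} = - \frac{26060}{\left(-117 + 57\right) - 8080} = - \frac{26060}{-60 - 8080} = - \frac{26060}{-8140} = \left(-26060\right) \left(- \frac{1}{8140}\right) = \frac{1303}{407}$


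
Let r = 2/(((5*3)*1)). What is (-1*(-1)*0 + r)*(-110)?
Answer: -44/3 ≈ -14.667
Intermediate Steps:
r = 2/15 (r = 2/((15*1)) = 2/15 ≈ 0.13333)
(-1*(-1)*0 + r)*(-110) = (-1*(-1)*0 + 2/15)*(-110) = (1*0 + 2/15)*(-110) = (0 + 2/15)*(-110) = (2/15)*(-110) = -44/3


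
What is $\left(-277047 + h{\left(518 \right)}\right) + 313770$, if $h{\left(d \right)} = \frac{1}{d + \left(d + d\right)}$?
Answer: $\frac{57067543}{1554} \approx 36723.0$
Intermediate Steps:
$h{\left(d \right)} = \frac{1}{3 d}$ ($h{\left(d \right)} = \frac{1}{d + 2 d} = \frac{1}{3 d}$)
$\left(-277047 + h{\left(518 \right)}\right) + 313770 = \left(-277047 + \frac{1}{3 \cdot 518}\right) + 313770 = \left(-277047 + \frac{1}{3} \cdot \frac{1}{518}\right) + 313770 = \left(-277047 + \frac{1}{1554}\right) + 313770 = - \frac{430531037}{1554} + 313770 = \frac{57067543}{1554}$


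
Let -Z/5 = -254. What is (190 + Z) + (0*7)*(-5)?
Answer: 1460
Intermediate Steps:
Z = 1270 (Z = -5*(-254) = 1270)
(190 + Z) + (0*7)*(-5) = (190 + 1270) + (0*7)*(-5) = 1460 + 0*(-5) = 1460 + 0 = 1460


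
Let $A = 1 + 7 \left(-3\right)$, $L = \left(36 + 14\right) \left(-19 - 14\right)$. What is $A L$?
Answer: $33000$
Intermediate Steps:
$L = -1650$ ($L = 50 \left(-33\right) = -1650$)
$A = -20$ ($A = 1 - 21 = -20$)
$A L = \left(-20\right) \left(-1650\right) = 33000$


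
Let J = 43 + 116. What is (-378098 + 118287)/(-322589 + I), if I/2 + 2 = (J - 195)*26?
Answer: 259811/324465 ≈ 0.80074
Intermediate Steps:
J = 159
I = -1876 (I = -4 + 2*((159 - 195)*26) = -4 + 2*(-36*26) = -4 + 2*(-936) = -4 - 1872 = -1876)
(-378098 + 118287)/(-322589 + I) = (-378098 + 118287)/(-322589 - 1876) = -259811/(-324465) = -259811*(-1/324465) = 259811/324465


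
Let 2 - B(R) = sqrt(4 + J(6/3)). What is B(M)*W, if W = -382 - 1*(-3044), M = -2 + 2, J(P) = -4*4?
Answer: 5324 - 5324*I*sqrt(3) ≈ 5324.0 - 9221.4*I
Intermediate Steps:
J(P) = -16
M = 0
B(R) = 2 - 2*I*sqrt(3) (B(R) = 2 - sqrt(4 - 16) = 2 - sqrt(-12) = 2 - 2*I*sqrt(3))
W = 2662 (W = -382 + 3044 = 2662)
B(M)*W = (2 - 2*I*sqrt(3))*2662 = 5324 - 5324*I*sqrt(3)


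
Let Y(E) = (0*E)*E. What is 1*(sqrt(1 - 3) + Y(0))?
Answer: I*sqrt(2) ≈ 1.4142*I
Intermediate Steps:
Y(E) = 0 (Y(E) = 0*E = 0)
1*(sqrt(1 - 3) + Y(0)) = 1*(sqrt(1 - 3) + 0) = 1*(sqrt(-2) + 0) = 1*(I*sqrt(2) + 0) = 1*(I*sqrt(2)) = I*sqrt(2)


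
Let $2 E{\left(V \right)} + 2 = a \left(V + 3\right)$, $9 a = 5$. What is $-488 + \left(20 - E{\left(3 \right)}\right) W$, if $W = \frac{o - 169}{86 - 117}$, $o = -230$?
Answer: $- \frac{7414}{31} \approx -239.16$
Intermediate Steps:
$a = \frac{5}{9}$ ($a = \frac{1}{9} \cdot 5 = \frac{5}{9} \approx 0.55556$)
$E{\left(V \right)} = - \frac{1}{6} + \frac{5 V}{18}$ ($E{\left(V \right)} = -1 + \frac{\frac{5}{9} \left(V + 3\right)}{2} = -1 + \frac{\frac{5}{9} \left(3 + V\right)}{2} = -1 + \frac{\frac{5}{3} + \frac{5 V}{9}}{2} = -1 + \left(\frac{5}{6} + \frac{5 V}{18}\right) = - \frac{1}{6} + \frac{5 V}{18}$)
$W = \frac{399}{31}$ ($W = \frac{-230 - 169}{86 - 117} = - \frac{399}{-31} = \left(-399\right) \left(- \frac{1}{31}\right) = \frac{399}{31} \approx 12.871$)
$-488 + \left(20 - E{\left(3 \right)}\right) W = -488 + \left(20 - \left(- \frac{1}{6} + \frac{5}{18} \cdot 3\right)\right) \frac{399}{31} = -488 + \left(20 - \left(- \frac{1}{6} + \frac{5}{6}\right)\right) \frac{399}{31} = -488 + \left(20 - \frac{2}{3}\right) \frac{399}{31} = -488 + \frac{58}{3} \cdot \frac{399}{31} = -488 + \frac{7714}{31} = - \frac{7414}{31}$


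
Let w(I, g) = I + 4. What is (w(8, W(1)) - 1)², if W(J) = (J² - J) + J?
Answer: 121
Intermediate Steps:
W(J) = J²
w(I, g) = 4 + I
(w(8, W(1)) - 1)² = ((4 + 8) - 1)² = (12 - 1)² = 11² = 121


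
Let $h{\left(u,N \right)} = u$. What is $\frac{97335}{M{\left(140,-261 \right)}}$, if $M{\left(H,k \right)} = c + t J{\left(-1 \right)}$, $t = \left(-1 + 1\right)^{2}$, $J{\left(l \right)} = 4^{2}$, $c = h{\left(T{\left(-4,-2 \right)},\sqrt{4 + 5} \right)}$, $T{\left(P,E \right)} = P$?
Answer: $- \frac{97335}{4} \approx -24334.0$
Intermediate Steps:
$c = -4$
$J{\left(l \right)} = 16$
$t = 0$ ($t = 0^{2} = 0$)
$M{\left(H,k \right)} = -4$ ($M{\left(H,k \right)} = -4 + 0 \cdot 16 = -4 + 0 = -4$)
$\frac{97335}{M{\left(140,-261 \right)}} = \frac{97335}{-4} = 97335 \left(- \frac{1}{4}\right) = - \frac{97335}{4}$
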